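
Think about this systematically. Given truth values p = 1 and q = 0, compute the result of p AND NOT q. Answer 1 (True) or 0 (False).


p = 1, q = 0
Operation: p AND NOT q
Evaluate: 1 AND NOT 0 = 1

1


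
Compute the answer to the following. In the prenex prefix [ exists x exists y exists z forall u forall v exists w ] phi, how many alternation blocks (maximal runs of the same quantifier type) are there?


Quantifier-type sequence: E E E A A E  (A=forall, E=exists)
Group into maximal same-type runs:
  Ex3 | Ax2 | Ex1
Number of blocks = 3

3


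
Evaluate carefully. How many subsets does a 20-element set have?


The power set of a set with n elements has 2^n elements.
|P(S)| = 2^20 = 1048576

1048576


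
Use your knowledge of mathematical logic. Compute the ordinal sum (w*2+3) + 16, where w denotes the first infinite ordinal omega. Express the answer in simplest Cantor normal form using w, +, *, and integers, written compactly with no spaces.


Compute (w*2+3) + 16.
Ordinal + is associative but NOT commutative; for finite n>0, n + w = w but w + n stays w+n.
By associativity: (w*2+3) + 16 = w*2 + (3+16) = w*2+19.
Result = w*2+19

w*2+19


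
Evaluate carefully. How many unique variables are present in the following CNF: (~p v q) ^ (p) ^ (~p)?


Identify each variable that appears in the formula.
Variables found: p, q
Count = 2

2


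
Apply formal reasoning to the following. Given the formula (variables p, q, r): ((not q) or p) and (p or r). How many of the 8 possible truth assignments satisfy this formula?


Evaluate all 8 assignments for p, q, r:
p=0, q=0, r=0: 0
p=0, q=0, r=1: 1
p=0, q=1, r=0: 0
p=0, q=1, r=1: 0
p=1, q=0, r=0: 1
p=1, q=0, r=1: 1
p=1, q=1, r=0: 1
p=1, q=1, r=1: 1
Satisfying count = 5

5


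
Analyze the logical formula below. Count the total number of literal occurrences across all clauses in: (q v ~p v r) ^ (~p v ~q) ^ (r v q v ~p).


Counting literals in each clause:
Clause 1: 3 literal(s)
Clause 2: 2 literal(s)
Clause 3: 3 literal(s)
Total = 8

8


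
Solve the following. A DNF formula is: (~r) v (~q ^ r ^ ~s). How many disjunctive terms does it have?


A DNF formula is a disjunction of terms (conjunctions).
Terms are separated by v.
Counting the disjuncts: 2 terms.

2


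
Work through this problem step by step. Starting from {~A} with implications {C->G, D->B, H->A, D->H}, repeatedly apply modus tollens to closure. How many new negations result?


Initial negated facts: {~A}
Apply modus tollens to closure:
  ~A and H->A  =>  ~H
  ~H and D->H  =>  ~D
Final negated: {~A, ~D, ~H}
New negations: {~D, ~H}
Count = 2

2


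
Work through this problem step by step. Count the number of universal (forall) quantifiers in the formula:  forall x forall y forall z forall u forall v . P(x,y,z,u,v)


Quantifier prefix: forall x forall y forall z forall u forall v
Mark each quantifier type:
  U U U U U
Universal count = 5, Existential count = 0
Asked for universal (forall) quantifiers: 5

5


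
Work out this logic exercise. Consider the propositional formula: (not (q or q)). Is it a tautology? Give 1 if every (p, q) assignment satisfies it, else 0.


Check all 4 assignments:
p=0, q=0: 1
p=0, q=1: 0
p=1, q=0: 1
p=1, q=1: 0
Satisfying count = 2/4.
Tautology iff count = 4: no.

0


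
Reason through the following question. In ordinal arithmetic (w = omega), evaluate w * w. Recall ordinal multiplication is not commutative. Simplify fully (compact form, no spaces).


Compute w * w.
Ordinal * is associative and left-distributive over +, but NOT commutative; for finite n>1, n*w = w but w*n stays w*n.
w * w = w^2 by definition.
Result = w^2

w^2


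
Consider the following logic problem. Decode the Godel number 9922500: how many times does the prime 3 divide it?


Factorize 9922500 by dividing by 3 repeatedly.
Division steps: 3 divides 9922500 exactly 4 time(s).
Exponent of 3 = 4

4


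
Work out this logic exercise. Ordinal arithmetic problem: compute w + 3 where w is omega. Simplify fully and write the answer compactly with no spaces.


Compute w + 3.
Ordinal + is associative but NOT commutative; for finite n>0, n + w = w but w + n stays w+n.
w + 3 is already in normal form (a successor ordinal beyond w).
Result = w+3

w+3


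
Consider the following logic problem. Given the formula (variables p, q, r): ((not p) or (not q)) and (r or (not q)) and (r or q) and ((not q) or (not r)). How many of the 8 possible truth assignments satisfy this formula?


Evaluate all 8 assignments for p, q, r:
p=0, q=0, r=0: 0
p=0, q=0, r=1: 1
p=0, q=1, r=0: 0
p=0, q=1, r=1: 0
p=1, q=0, r=0: 0
p=1, q=0, r=1: 1
p=1, q=1, r=0: 0
p=1, q=1, r=1: 0
Satisfying count = 2

2


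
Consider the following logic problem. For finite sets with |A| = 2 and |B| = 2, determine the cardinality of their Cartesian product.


The Cartesian product A x B contains all ordered pairs (a, b).
|A x B| = |A| * |B| = 2 * 2 = 4

4


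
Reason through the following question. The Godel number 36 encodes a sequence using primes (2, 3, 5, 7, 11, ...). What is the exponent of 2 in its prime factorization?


Factorize 36 by dividing by 2 repeatedly.
Division steps: 2 divides 36 exactly 2 time(s).
Exponent of 2 = 2

2


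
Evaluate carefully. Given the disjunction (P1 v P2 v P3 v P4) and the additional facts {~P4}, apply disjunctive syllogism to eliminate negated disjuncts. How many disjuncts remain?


Original disjuncts (4): P1, P2, P3, P4
Negated (eliminate): ~P4
Remaining disjuncts: P1, P2, P3
Count = 4 - 1 = 3

3


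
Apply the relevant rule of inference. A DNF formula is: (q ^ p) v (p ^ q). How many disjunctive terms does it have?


A DNF formula is a disjunction of terms (conjunctions).
Terms are separated by v.
Counting the disjuncts: 2 terms.

2


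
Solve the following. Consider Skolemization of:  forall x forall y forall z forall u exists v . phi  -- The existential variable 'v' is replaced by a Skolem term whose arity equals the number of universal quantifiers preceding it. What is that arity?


Quantifier prefix: forall x forall y forall z forall u exists v
'v' is existentially quantified at position 5.
Universal variables preceding it: x, y, z, u
Skolem function arity = 4

4


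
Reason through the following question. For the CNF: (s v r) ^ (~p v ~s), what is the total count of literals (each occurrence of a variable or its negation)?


Counting literals in each clause:
Clause 1: 2 literal(s)
Clause 2: 2 literal(s)
Total = 4

4


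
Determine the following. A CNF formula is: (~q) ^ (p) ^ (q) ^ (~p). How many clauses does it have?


A CNF formula is a conjunction of clauses.
Clauses are separated by ^.
Counting the conjuncts: 4 clauses.

4


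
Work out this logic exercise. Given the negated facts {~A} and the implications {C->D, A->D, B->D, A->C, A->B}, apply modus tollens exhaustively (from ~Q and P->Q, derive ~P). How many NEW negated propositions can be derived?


Initial negated facts: {~A}
Apply modus tollens to closure:
  (no implication fires)
Final negated: {~A}
New negations: {(none)}
Count = 0

0


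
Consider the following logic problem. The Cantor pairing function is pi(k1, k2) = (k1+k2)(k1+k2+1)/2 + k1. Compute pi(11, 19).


k1 + k2 = 30
(k1+k2)(k1+k2+1)/2 = 30 * 31 / 2 = 465
pi = 465 + 11 = 476

476


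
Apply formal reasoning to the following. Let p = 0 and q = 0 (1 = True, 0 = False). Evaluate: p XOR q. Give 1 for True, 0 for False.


p = 0, q = 0
Operation: p XOR q
Evaluate: 0 XOR 0 = 0

0


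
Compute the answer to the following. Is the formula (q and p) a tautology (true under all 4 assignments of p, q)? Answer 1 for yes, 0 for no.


Check all 4 assignments:
p=0, q=0: 0
p=0, q=1: 0
p=1, q=0: 0
p=1, q=1: 1
Satisfying count = 1/4.
Tautology iff count = 4: no.

0


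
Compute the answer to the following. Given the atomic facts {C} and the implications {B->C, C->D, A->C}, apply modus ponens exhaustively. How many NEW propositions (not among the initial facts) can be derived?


Initial facts: {C}
Apply modus ponens to closure:
  C and C->D  =>  D
Final known: {C, D}
New propositions: {D}
Count = 1

1


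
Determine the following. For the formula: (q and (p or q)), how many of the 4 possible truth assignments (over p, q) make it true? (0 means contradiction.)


Check all 4 assignments:
p=0, q=0: 0
p=0, q=1: 1
p=1, q=0: 0
p=1, q=1: 1
Count of True = 2

2


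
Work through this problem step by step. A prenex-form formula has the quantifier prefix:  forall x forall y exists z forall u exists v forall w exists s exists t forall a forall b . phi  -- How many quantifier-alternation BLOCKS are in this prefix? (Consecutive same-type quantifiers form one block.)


Quantifier-type sequence: A A E A E A E E A A  (A=forall, E=exists)
Group into maximal same-type runs:
  Ax2 | Ex1 | Ax1 | Ex1 | Ax1 | Ex2 | Ax2
Number of blocks = 7

7


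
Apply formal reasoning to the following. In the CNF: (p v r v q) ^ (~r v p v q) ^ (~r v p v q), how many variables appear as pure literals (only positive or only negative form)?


Check each variable for pure literal status:
p: pure positive
q: pure positive
r: mixed (not pure)
Pure literal count = 2

2


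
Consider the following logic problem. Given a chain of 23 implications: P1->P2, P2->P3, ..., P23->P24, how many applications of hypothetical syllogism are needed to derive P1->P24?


With 23 implications in a chain connecting 24 propositions:
P1->P2, P2->P3, ..., P23->P24
Steps needed = (number of implications) - 1 = 23 - 1 = 22

22


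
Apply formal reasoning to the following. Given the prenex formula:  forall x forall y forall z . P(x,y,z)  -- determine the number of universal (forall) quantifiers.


Quantifier prefix: forall x forall y forall z
Mark each quantifier type:
  U U U
Universal count = 3, Existential count = 0
Asked for universal (forall) quantifiers: 3

3


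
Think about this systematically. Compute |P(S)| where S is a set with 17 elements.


The power set of a set with n elements has 2^n elements.
|P(S)| = 2^17 = 131072

131072


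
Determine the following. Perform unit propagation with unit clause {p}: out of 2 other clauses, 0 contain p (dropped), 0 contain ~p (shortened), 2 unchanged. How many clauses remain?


Satisfied (removed): 0
Shortened (remain): 0
Unchanged (remain): 2
Remaining = 0 + 2 = 2

2


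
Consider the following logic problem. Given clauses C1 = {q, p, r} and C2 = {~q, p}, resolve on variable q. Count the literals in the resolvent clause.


Remove q from C1 and ~q from C2.
C1 remainder: {p, r}
C2 remainder: {p}
Union (resolvent): {p, r}
Resolvent has 2 literal(s).

2


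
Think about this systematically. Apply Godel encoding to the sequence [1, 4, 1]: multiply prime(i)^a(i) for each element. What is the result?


Encode each element as an exponent of the corresponding prime:
  2^1 = 2
  3^4 = 81
  5^1 = 5
Product = 2 * 81 * 5 = 810

810


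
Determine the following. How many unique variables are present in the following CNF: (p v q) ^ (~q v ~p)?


Identify each variable that appears in the formula.
Variables found: p, q
Count = 2

2


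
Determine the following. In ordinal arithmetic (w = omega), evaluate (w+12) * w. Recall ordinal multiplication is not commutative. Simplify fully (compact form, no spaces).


Compute (w+12) * w.
Ordinal * is associative and left-distributive over +, but NOT commutative; for finite n>1, n*w = w but w*n stays w*n.
(w+12) * w = sup{(w+12)*k : k<w} = sup{w*k+12} = w^2 (the +12 tail is absorbed in the limit).
Result = w^2

w^2


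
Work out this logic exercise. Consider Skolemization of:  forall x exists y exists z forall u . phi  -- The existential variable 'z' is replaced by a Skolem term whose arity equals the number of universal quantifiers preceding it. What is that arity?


Quantifier prefix: forall x exists y exists z forall u
'z' is existentially quantified at position 3.
Universal variables preceding it: x
Skolem function arity = 1

1


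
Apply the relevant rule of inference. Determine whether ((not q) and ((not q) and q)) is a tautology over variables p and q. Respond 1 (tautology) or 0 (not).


Check all 4 assignments:
p=0, q=0: 0
p=0, q=1: 0
p=1, q=0: 0
p=1, q=1: 0
Satisfying count = 0/4.
Tautology iff count = 4: no.

0


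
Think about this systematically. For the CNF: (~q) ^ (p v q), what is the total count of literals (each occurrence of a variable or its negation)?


Counting literals in each clause:
Clause 1: 1 literal(s)
Clause 2: 2 literal(s)
Total = 3

3


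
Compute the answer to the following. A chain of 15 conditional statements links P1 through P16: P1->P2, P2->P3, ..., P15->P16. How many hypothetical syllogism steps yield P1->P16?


With 15 implications in a chain connecting 16 propositions:
P1->P2, P2->P3, ..., P15->P16
Steps needed = (number of implications) - 1 = 15 - 1 = 14

14


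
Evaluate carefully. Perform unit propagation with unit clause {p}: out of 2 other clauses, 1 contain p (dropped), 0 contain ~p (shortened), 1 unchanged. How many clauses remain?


Satisfied (removed): 1
Shortened (remain): 0
Unchanged (remain): 1
Remaining = 0 + 1 = 1

1


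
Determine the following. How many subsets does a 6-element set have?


The power set of a set with n elements has 2^n elements.
|P(S)| = 2^6 = 64

64


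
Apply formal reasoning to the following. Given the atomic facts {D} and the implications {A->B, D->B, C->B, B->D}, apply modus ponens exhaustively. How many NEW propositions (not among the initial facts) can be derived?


Initial facts: {D}
Apply modus ponens to closure:
  D and D->B  =>  B
Final known: {B, D}
New propositions: {B}
Count = 1

1


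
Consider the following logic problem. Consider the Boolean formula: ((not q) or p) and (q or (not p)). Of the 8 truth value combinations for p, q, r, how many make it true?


Evaluate all 8 assignments for p, q, r:
p=0, q=0, r=0: 1
p=0, q=0, r=1: 1
p=0, q=1, r=0: 0
p=0, q=1, r=1: 0
p=1, q=0, r=0: 0
p=1, q=0, r=1: 0
p=1, q=1, r=0: 1
p=1, q=1, r=1: 1
Satisfying count = 4

4


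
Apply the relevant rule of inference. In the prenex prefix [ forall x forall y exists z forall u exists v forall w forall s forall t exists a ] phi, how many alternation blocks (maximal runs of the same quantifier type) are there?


Quantifier-type sequence: A A E A E A A A E  (A=forall, E=exists)
Group into maximal same-type runs:
  Ax2 | Ex1 | Ax1 | Ex1 | Ax3 | Ex1
Number of blocks = 6

6


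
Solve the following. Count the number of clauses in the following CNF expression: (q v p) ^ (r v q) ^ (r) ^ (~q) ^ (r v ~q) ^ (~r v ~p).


A CNF formula is a conjunction of clauses.
Clauses are separated by ^.
Counting the conjuncts: 6 clauses.

6


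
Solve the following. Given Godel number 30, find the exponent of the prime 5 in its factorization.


Factorize 30 by dividing by 5 repeatedly.
Division steps: 5 divides 30 exactly 1 time(s).
Exponent of 5 = 1

1


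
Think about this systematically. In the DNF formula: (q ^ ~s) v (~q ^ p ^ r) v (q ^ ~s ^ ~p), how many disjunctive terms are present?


A DNF formula is a disjunction of terms (conjunctions).
Terms are separated by v.
Counting the disjuncts: 3 terms.

3


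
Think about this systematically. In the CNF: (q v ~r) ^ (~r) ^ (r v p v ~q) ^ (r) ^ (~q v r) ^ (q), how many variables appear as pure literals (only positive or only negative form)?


Check each variable for pure literal status:
p: pure positive
q: mixed (not pure)
r: mixed (not pure)
Pure literal count = 1

1


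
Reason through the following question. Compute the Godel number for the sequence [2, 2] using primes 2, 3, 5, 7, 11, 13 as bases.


Encode each element as an exponent of the corresponding prime:
  2^2 = 4
  3^2 = 9
Product = 4 * 9 = 36

36


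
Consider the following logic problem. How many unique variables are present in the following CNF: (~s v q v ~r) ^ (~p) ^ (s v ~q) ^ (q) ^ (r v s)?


Identify each variable that appears in the formula.
Variables found: p, q, r, s
Count = 4

4


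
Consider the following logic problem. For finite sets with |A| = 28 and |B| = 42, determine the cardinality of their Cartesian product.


The Cartesian product A x B contains all ordered pairs (a, b).
|A x B| = |A| * |B| = 28 * 42 = 1176

1176


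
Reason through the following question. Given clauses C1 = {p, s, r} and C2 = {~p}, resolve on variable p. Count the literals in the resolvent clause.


Remove p from C1 and ~p from C2.
C1 remainder: {s, r}
C2 remainder: {}
Union (resolvent): {r, s}
Resolvent has 2 literal(s).

2


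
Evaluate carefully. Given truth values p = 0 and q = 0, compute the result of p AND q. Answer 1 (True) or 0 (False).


p = 0, q = 0
Operation: p AND q
Evaluate: 0 AND 0 = 0

0


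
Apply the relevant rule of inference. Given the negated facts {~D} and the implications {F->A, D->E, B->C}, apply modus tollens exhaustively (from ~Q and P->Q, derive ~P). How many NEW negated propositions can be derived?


Initial negated facts: {~D}
Apply modus tollens to closure:
  (no implication fires)
Final negated: {~D}
New negations: {(none)}
Count = 0

0


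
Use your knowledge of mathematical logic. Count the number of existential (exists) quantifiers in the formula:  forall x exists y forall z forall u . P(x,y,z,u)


Quantifier prefix: forall x exists y forall z forall u
Mark each quantifier type:
  U E U U
Universal count = 3, Existential count = 1
Asked for existential (exists) quantifiers: 1

1


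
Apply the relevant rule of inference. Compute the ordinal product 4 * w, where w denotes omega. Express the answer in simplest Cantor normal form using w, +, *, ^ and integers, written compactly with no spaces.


Compute 4 * w.
Ordinal * is associative and left-distributive over +, but NOT commutative; for finite n>1, n*w = w but w*n stays w*n.
For finite n>0, n * w = sup{n*k : k<w} = w. So 4 * w = w.
Result = w

w


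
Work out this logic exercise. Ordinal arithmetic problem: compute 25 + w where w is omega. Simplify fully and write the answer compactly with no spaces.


Compute 25 + w.
Ordinal + is associative but NOT commutative; for finite n>0, n + w = w but w + n stays w+n.
Any finite left addend is absorbed by w on the right: 25 + w = w.
Result = w

w


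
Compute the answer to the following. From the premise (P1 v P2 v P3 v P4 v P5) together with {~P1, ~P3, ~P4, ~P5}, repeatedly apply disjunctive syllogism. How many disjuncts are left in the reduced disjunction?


Original disjuncts (5): P1, P2, P3, P4, P5
Negated (eliminate): ~P1, ~P3, ~P4, ~P5
Remaining disjuncts: P2
Count = 5 - 4 = 1

1


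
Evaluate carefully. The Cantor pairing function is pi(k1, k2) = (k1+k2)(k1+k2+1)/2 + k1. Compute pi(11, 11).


k1 + k2 = 22
(k1+k2)(k1+k2+1)/2 = 22 * 23 / 2 = 253
pi = 253 + 11 = 264

264


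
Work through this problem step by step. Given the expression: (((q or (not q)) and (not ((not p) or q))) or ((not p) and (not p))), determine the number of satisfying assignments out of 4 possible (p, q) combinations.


Check all 4 assignments:
p=0, q=0: 1
p=0, q=1: 1
p=1, q=0: 1
p=1, q=1: 0
Count of True = 3

3


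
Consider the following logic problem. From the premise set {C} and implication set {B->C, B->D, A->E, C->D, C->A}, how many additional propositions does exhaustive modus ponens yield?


Initial facts: {C}
Apply modus ponens to closure:
  C and C->D  =>  D
  C and C->A  =>  A
  A and A->E  =>  E
Final known: {A, C, D, E}
New propositions: {A, D, E}
Count = 3

3


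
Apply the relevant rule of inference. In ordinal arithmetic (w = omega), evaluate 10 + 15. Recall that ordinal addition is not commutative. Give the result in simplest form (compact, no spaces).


Compute 10 + 15.
Ordinal + is associative but NOT commutative; for finite n>0, n + w = w but w + n stays w+n.
Both operands finite; ordinal + agrees with natural +: 10 + 15 = 25.
Result = 25

25


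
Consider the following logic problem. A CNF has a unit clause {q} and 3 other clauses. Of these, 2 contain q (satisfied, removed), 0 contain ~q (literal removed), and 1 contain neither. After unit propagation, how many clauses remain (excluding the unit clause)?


Satisfied (removed): 2
Shortened (remain): 0
Unchanged (remain): 1
Remaining = 0 + 1 = 1

1


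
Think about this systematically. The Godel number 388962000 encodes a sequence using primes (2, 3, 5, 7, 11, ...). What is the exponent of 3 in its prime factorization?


Factorize 388962000 by dividing by 3 repeatedly.
Division steps: 3 divides 388962000 exactly 4 time(s).
Exponent of 3 = 4

4


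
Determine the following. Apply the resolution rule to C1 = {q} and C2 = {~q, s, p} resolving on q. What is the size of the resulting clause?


Remove q from C1 and ~q from C2.
C1 remainder: {}
C2 remainder: {s, p}
Union (resolvent): {p, s}
Resolvent has 2 literal(s).

2


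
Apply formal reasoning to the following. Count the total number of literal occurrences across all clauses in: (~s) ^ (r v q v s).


Counting literals in each clause:
Clause 1: 1 literal(s)
Clause 2: 3 literal(s)
Total = 4

4


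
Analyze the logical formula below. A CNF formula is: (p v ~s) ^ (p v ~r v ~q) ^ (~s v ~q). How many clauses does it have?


A CNF formula is a conjunction of clauses.
Clauses are separated by ^.
Counting the conjuncts: 3 clauses.

3


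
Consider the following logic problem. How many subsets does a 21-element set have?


The power set of a set with n elements has 2^n elements.
|P(S)| = 2^21 = 2097152

2097152


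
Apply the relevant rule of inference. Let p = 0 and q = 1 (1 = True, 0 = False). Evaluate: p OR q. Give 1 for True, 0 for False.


p = 0, q = 1
Operation: p OR q
Evaluate: 0 OR 1 = 1

1


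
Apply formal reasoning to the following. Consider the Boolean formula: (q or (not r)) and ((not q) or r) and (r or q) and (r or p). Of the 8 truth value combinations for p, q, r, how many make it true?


Evaluate all 8 assignments for p, q, r:
p=0, q=0, r=0: 0
p=0, q=0, r=1: 0
p=0, q=1, r=0: 0
p=0, q=1, r=1: 1
p=1, q=0, r=0: 0
p=1, q=0, r=1: 0
p=1, q=1, r=0: 0
p=1, q=1, r=1: 1
Satisfying count = 2

2


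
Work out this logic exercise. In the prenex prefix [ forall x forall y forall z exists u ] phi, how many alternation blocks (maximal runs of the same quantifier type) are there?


Quantifier-type sequence: A A A E  (A=forall, E=exists)
Group into maximal same-type runs:
  Ax3 | Ex1
Number of blocks = 2

2


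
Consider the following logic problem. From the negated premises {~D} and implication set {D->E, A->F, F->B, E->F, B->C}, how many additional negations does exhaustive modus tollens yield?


Initial negated facts: {~D}
Apply modus tollens to closure:
  (no implication fires)
Final negated: {~D}
New negations: {(none)}
Count = 0

0


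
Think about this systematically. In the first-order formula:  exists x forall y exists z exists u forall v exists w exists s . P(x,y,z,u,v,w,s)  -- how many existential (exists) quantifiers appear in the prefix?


Quantifier prefix: exists x forall y exists z exists u forall v exists w exists s
Mark each quantifier type:
  E U E E U E E
Universal count = 2, Existential count = 5
Asked for existential (exists) quantifiers: 5

5


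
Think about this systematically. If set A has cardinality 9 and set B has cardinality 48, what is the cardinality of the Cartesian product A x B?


The Cartesian product A x B contains all ordered pairs (a, b).
|A x B| = |A| * |B| = 9 * 48 = 432

432


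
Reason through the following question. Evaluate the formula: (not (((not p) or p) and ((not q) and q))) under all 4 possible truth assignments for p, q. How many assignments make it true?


Check all 4 assignments:
p=0, q=0: 1
p=0, q=1: 1
p=1, q=0: 1
p=1, q=1: 1
Count of True = 4

4


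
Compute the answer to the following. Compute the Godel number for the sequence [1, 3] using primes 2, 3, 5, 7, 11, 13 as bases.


Encode each element as an exponent of the corresponding prime:
  2^1 = 2
  3^3 = 27
Product = 2 * 27 = 54

54


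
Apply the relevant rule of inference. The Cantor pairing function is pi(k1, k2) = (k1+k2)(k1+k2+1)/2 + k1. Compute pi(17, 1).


k1 + k2 = 18
(k1+k2)(k1+k2+1)/2 = 18 * 19 / 2 = 171
pi = 171 + 17 = 188

188


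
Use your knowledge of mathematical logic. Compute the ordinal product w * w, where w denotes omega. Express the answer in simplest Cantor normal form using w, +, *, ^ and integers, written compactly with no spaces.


Compute w * w.
Ordinal * is associative and left-distributive over +, but NOT commutative; for finite n>1, n*w = w but w*n stays w*n.
w * w = w^2 by definition.
Result = w^2

w^2


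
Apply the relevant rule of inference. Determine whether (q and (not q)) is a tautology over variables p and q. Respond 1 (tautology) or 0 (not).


Check all 4 assignments:
p=0, q=0: 0
p=0, q=1: 0
p=1, q=0: 0
p=1, q=1: 0
Satisfying count = 0/4.
Tautology iff count = 4: no.

0


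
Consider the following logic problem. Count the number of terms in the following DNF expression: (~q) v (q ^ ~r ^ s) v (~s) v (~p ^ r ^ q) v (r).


A DNF formula is a disjunction of terms (conjunctions).
Terms are separated by v.
Counting the disjuncts: 5 terms.

5


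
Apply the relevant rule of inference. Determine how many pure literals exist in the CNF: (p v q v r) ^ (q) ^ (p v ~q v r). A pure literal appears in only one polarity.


Check each variable for pure literal status:
p: pure positive
q: mixed (not pure)
r: pure positive
Pure literal count = 2

2


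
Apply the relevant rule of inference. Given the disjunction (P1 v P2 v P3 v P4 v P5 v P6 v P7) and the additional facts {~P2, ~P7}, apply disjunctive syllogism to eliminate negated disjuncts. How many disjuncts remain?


Original disjuncts (7): P1, P2, P3, P4, P5, P6, P7
Negated (eliminate): ~P2, ~P7
Remaining disjuncts: P1, P3, P4, P5, P6
Count = 7 - 2 = 5

5


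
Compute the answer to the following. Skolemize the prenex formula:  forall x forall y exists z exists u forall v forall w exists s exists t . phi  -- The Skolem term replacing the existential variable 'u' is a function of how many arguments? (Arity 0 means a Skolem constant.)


Quantifier prefix: forall x forall y exists z exists u forall v forall w exists s exists t
'u' is existentially quantified at position 4.
Universal variables preceding it: x, y
Skolem function arity = 2

2


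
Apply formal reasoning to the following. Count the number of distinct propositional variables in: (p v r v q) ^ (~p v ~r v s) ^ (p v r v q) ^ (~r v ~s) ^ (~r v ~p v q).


Identify each variable that appears in the formula.
Variables found: p, q, r, s
Count = 4

4


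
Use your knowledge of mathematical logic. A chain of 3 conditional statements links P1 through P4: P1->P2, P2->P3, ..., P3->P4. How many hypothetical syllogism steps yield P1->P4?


With 3 implications in a chain connecting 4 propositions:
P1->P2, P2->P3, ..., P3->P4
Steps needed = (number of implications) - 1 = 3 - 1 = 2

2


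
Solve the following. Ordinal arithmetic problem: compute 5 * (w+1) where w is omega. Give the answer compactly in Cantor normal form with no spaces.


Compute 5 * (w+1).
Ordinal * is associative and left-distributive over +, but NOT commutative; for finite n>1, n*w = w but w*n stays w*n.
By left-distributivity: 5 * (w+1) = 5*w + 5*1 = w + 5 = w+5.
Result = w+5

w+5


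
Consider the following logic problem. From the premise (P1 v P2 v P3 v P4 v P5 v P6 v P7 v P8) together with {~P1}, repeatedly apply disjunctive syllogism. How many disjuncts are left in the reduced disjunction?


Original disjuncts (8): P1, P2, P3, P4, P5, P6, P7, P8
Negated (eliminate): ~P1
Remaining disjuncts: P2, P3, P4, P5, P6, P7, P8
Count = 8 - 1 = 7

7


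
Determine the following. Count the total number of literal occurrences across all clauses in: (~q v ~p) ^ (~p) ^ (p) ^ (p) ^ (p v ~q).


Counting literals in each clause:
Clause 1: 2 literal(s)
Clause 2: 1 literal(s)
Clause 3: 1 literal(s)
Clause 4: 1 literal(s)
Clause 5: 2 literal(s)
Total = 7

7


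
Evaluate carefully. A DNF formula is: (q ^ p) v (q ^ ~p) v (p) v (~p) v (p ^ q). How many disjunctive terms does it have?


A DNF formula is a disjunction of terms (conjunctions).
Terms are separated by v.
Counting the disjuncts: 5 terms.

5


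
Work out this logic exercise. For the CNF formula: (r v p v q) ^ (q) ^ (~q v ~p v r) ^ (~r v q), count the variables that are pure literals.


Check each variable for pure literal status:
p: mixed (not pure)
q: mixed (not pure)
r: mixed (not pure)
Pure literal count = 0

0


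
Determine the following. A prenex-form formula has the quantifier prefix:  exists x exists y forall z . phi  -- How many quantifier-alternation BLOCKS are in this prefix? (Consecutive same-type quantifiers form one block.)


Quantifier-type sequence: E E A  (A=forall, E=exists)
Group into maximal same-type runs:
  Ex2 | Ax1
Number of blocks = 2

2


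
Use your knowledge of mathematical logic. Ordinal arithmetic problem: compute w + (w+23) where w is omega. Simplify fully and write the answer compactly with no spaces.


Compute w + (w+23).
Ordinal + is associative but NOT commutative; for finite n>0, n + w = w but w + n stays w+n.
w + (w+23) = (w+w) + 23 = w*2+23.
Result = w*2+23

w*2+23


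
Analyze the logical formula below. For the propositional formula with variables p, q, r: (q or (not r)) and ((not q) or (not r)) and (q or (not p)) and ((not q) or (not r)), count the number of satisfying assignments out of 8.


Evaluate all 8 assignments for p, q, r:
p=0, q=0, r=0: 1
p=0, q=0, r=1: 0
p=0, q=1, r=0: 1
p=0, q=1, r=1: 0
p=1, q=0, r=0: 0
p=1, q=0, r=1: 0
p=1, q=1, r=0: 1
p=1, q=1, r=1: 0
Satisfying count = 3

3


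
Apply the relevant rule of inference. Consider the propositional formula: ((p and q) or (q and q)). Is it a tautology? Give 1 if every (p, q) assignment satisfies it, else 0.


Check all 4 assignments:
p=0, q=0: 0
p=0, q=1: 1
p=1, q=0: 0
p=1, q=1: 1
Satisfying count = 2/4.
Tautology iff count = 4: no.

0


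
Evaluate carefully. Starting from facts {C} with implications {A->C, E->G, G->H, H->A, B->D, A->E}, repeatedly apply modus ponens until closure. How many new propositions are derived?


Initial facts: {C}
Apply modus ponens to closure:
  (no implication fires)
Final known: {C}
New propositions: {(none)}
Count = 0

0


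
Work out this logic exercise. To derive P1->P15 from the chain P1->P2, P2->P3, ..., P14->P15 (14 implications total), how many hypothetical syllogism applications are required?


With 14 implications in a chain connecting 15 propositions:
P1->P2, P2->P3, ..., P14->P15
Steps needed = (number of implications) - 1 = 14 - 1 = 13

13


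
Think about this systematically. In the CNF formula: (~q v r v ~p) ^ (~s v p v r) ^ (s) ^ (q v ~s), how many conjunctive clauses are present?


A CNF formula is a conjunction of clauses.
Clauses are separated by ^.
Counting the conjuncts: 4 clauses.

4


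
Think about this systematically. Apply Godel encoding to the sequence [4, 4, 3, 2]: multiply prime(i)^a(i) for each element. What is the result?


Encode each element as an exponent of the corresponding prime:
  2^4 = 16
  3^4 = 81
  5^3 = 125
  7^2 = 49
Product = 16 * 81 * 125 * 49 = 7938000

7938000


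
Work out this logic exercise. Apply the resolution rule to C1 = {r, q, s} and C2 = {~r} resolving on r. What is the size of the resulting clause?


Remove r from C1 and ~r from C2.
C1 remainder: {q, s}
C2 remainder: {}
Union (resolvent): {q, s}
Resolvent has 2 literal(s).

2


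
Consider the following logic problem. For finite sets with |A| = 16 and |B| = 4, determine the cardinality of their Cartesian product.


The Cartesian product A x B contains all ordered pairs (a, b).
|A x B| = |A| * |B| = 16 * 4 = 64

64


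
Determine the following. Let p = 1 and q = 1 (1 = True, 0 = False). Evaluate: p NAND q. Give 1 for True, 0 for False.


p = 1, q = 1
Operation: p NAND q
Evaluate: 1 NAND 1 = 0

0


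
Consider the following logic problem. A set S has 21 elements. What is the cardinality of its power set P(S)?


The power set of a set with n elements has 2^n elements.
|P(S)| = 2^21 = 2097152

2097152


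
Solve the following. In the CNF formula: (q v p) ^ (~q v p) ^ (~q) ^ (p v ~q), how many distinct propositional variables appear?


Identify each variable that appears in the formula.
Variables found: p, q
Count = 2

2


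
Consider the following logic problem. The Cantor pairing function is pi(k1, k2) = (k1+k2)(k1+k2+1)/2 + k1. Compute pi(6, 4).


k1 + k2 = 10
(k1+k2)(k1+k2+1)/2 = 10 * 11 / 2 = 55
pi = 55 + 6 = 61

61


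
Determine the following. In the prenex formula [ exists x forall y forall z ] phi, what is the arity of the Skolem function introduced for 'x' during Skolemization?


Quantifier prefix: exists x forall y forall z
'x' is existentially quantified at position 1.
No universal quantifiers precede it.
Skolem function arity = 0 (a Skolem constant)

0


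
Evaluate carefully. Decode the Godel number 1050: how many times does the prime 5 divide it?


Factorize 1050 by dividing by 5 repeatedly.
Division steps: 5 divides 1050 exactly 2 time(s).
Exponent of 5 = 2

2


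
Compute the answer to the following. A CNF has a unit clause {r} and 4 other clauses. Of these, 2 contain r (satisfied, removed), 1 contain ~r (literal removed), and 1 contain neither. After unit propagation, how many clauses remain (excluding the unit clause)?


Satisfied (removed): 2
Shortened (remain): 1
Unchanged (remain): 1
Remaining = 1 + 1 = 2

2


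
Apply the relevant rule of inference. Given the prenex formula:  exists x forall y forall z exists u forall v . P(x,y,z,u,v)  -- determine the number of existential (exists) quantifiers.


Quantifier prefix: exists x forall y forall z exists u forall v
Mark each quantifier type:
  E U U E U
Universal count = 3, Existential count = 2
Asked for existential (exists) quantifiers: 2

2


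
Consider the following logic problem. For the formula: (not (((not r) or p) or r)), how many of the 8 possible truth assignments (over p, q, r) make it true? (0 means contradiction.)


Check all 8 assignments:
p=0, q=0, r=0: 0
p=0, q=0, r=1: 0
p=0, q=1, r=0: 0
p=0, q=1, r=1: 0
p=1, q=0, r=0: 0
p=1, q=0, r=1: 0
p=1, q=1, r=0: 0
p=1, q=1, r=1: 0
Count of True = 0

0


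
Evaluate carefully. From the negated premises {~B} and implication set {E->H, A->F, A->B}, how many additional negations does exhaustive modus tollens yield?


Initial negated facts: {~B}
Apply modus tollens to closure:
  ~B and A->B  =>  ~A
Final negated: {~A, ~B}
New negations: {~A}
Count = 1

1


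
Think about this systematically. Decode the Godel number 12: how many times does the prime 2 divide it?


Factorize 12 by dividing by 2 repeatedly.
Division steps: 2 divides 12 exactly 2 time(s).
Exponent of 2 = 2

2


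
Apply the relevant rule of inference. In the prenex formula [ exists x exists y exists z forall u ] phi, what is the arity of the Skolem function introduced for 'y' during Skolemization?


Quantifier prefix: exists x exists y exists z forall u
'y' is existentially quantified at position 2.
No universal quantifiers precede it.
Skolem function arity = 0 (a Skolem constant)

0


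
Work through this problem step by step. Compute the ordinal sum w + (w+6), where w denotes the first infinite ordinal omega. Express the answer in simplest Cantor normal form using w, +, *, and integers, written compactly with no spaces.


Compute w + (w+6).
Ordinal + is associative but NOT commutative; for finite n>0, n + w = w but w + n stays w+n.
w + (w+6) = (w+w) + 6 = w*2+6.
Result = w*2+6

w*2+6


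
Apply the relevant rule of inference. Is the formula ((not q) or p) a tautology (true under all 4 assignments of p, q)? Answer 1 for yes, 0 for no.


Check all 4 assignments:
p=0, q=0: 1
p=0, q=1: 0
p=1, q=0: 1
p=1, q=1: 1
Satisfying count = 3/4.
Tautology iff count = 4: no.

0


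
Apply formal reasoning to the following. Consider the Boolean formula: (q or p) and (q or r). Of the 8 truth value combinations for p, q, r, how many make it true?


Evaluate all 8 assignments for p, q, r:
p=0, q=0, r=0: 0
p=0, q=0, r=1: 0
p=0, q=1, r=0: 1
p=0, q=1, r=1: 1
p=1, q=0, r=0: 0
p=1, q=0, r=1: 1
p=1, q=1, r=0: 1
p=1, q=1, r=1: 1
Satisfying count = 5

5


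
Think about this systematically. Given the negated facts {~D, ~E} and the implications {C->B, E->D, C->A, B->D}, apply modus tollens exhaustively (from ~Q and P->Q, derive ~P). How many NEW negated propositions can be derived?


Initial negated facts: {~D, ~E}
Apply modus tollens to closure:
  ~D and B->D  =>  ~B
  ~B and C->B  =>  ~C
Final negated: {~B, ~C, ~D, ~E}
New negations: {~B, ~C}
Count = 2

2


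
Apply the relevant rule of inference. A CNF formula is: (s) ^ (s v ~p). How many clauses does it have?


A CNF formula is a conjunction of clauses.
Clauses are separated by ^.
Counting the conjuncts: 2 clauses.

2


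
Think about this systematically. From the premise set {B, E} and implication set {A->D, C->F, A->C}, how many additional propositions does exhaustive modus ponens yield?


Initial facts: {B, E}
Apply modus ponens to closure:
  (no implication fires)
Final known: {B, E}
New propositions: {(none)}
Count = 0

0


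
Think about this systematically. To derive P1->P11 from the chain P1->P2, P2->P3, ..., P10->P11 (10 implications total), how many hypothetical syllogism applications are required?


With 10 implications in a chain connecting 11 propositions:
P1->P2, P2->P3, ..., P10->P11
Steps needed = (number of implications) - 1 = 10 - 1 = 9

9


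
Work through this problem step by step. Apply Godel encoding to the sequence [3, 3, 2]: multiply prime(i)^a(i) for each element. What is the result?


Encode each element as an exponent of the corresponding prime:
  2^3 = 8
  3^3 = 27
  5^2 = 25
Product = 8 * 27 * 25 = 5400

5400


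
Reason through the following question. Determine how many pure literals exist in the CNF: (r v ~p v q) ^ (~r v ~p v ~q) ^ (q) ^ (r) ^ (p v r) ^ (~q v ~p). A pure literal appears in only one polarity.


Check each variable for pure literal status:
p: mixed (not pure)
q: mixed (not pure)
r: mixed (not pure)
Pure literal count = 0

0


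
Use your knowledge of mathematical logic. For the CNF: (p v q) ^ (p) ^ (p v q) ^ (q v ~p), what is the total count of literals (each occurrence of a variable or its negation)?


Counting literals in each clause:
Clause 1: 2 literal(s)
Clause 2: 1 literal(s)
Clause 3: 2 literal(s)
Clause 4: 2 literal(s)
Total = 7

7


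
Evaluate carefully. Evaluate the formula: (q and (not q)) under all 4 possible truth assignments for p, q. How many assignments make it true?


Check all 4 assignments:
p=0, q=0: 0
p=0, q=1: 0
p=1, q=0: 0
p=1, q=1: 0
Count of True = 0

0


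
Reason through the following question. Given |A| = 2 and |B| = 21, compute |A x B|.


The Cartesian product A x B contains all ordered pairs (a, b).
|A x B| = |A| * |B| = 2 * 21 = 42

42


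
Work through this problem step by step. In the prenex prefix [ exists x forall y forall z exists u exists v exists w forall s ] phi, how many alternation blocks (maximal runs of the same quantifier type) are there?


Quantifier-type sequence: E A A E E E A  (A=forall, E=exists)
Group into maximal same-type runs:
  Ex1 | Ax2 | Ex3 | Ax1
Number of blocks = 4

4


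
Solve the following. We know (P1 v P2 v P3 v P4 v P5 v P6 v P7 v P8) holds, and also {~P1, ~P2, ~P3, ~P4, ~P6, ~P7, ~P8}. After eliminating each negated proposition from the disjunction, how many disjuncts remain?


Original disjuncts (8): P1, P2, P3, P4, P5, P6, P7, P8
Negated (eliminate): ~P1, ~P2, ~P3, ~P4, ~P6, ~P7, ~P8
Remaining disjuncts: P5
Count = 8 - 7 = 1

1
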